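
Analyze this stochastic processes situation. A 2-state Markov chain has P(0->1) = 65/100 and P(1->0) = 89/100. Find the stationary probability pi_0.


Stationary distribution: pi_0 = p10/(p01+p10), pi_1 = p01/(p01+p10)
p01 = 0.6500, p10 = 0.8900
pi_0 = 0.5779

0.5779


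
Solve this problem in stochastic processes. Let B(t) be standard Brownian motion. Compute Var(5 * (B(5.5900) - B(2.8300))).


Var(alpha*(B(t)-B(s))) = alpha^2 * (t-s)
= 5^2 * (5.5900 - 2.8300)
= 25 * 2.7600
= 69.0000

69.0000


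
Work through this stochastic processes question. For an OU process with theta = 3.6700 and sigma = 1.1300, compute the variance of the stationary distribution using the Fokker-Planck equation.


Stationary variance = sigma^2 / (2*theta)
= 1.1300^2 / (2*3.6700)
= 1.2769 / 7.3400
= 0.1740

0.1740


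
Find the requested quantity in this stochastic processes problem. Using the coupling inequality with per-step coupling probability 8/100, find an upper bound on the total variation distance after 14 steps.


TV distance bound <= (1-delta)^n
= (1 - 0.0800)^14
= 0.9200^14
= 0.3112

0.3112


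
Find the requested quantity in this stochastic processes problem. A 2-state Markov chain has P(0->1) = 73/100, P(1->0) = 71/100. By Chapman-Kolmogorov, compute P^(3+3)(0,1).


P^6 = P^3 * P^3
Computing via matrix multiplication of the transition matrix.
Entry (0,1) of P^6 = 0.5033

0.5033


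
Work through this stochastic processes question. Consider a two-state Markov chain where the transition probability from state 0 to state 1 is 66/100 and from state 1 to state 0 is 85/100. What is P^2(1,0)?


Computing P^2 by matrix multiplication.
P = [[0.3400, 0.6600], [0.8500, 0.1500]]
After raising P to the power 2:
P^2(1,0) = 0.4165

0.4165


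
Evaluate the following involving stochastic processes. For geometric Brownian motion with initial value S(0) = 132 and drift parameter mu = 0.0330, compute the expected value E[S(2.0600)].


E[S(t)] = S(0) * exp(mu * t)
= 132 * exp(0.0330 * 2.0600)
= 132 * 1.0703
= 141.2854

141.2854


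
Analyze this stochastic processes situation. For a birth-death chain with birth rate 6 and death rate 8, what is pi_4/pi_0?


For birth-death process, pi_n/pi_0 = (lambda/mu)^n
= (6/8)^4
= 0.3164

0.3164


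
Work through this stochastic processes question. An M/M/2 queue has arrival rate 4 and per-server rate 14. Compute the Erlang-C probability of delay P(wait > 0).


a = lambda/mu = 0.2857
rho = a/c = 0.1429
Erlang-C formula applied:
C(c,a) = 0.0357

0.0357


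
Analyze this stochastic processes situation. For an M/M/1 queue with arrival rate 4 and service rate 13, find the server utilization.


rho = lambda/mu
= 4/13
= 0.3077

0.3077


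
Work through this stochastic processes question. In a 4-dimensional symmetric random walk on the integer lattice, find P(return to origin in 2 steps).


P(return in 2 steps) = P(reverse first step) = 1/(2d)
= 1/8
= 0.1250

0.1250


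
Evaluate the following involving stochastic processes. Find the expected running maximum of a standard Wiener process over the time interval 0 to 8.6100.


E(max B(s)) = sqrt(2t/pi)
= sqrt(2*8.6100/pi)
= sqrt(5.4813)
= 2.3412

2.3412


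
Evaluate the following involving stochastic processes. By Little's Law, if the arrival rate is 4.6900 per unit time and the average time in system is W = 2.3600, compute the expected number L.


Little's Law: L = lambda * W
= 4.6900 * 2.3600
= 11.0684

11.0684


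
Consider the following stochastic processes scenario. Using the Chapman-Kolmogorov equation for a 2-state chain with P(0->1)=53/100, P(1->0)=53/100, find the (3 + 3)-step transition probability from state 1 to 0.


P^6 = P^3 * P^3
Computing via matrix multiplication of the transition matrix.
Entry (1,0) of P^6 = 0.5000

0.5000


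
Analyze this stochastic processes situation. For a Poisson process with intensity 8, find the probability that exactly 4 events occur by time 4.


P(N(t)=k) = (lambda*t)^k * exp(-lambda*t) / k!
lambda*t = 32
= 32^4 * exp(-32) / 4!
= 1048576 * 1.2664e-14 / 24
= 5.5331e-10

5.5331e-10


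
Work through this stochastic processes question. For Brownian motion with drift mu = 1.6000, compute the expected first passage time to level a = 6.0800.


Expected first passage time = a/mu
= 6.0800/1.6000
= 3.8000

3.8000


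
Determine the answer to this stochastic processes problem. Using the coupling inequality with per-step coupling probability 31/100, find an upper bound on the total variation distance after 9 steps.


TV distance bound <= (1-delta)^n
= (1 - 0.3100)^9
= 0.6900^9
= 0.0355

0.0355


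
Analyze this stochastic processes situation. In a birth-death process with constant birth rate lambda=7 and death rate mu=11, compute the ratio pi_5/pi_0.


For birth-death process, pi_n/pi_0 = (lambda/mu)^n
= (7/11)^5
= 0.1044

0.1044


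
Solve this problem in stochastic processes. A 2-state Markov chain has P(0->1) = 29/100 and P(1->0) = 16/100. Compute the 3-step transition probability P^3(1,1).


Computing P^3 by matrix multiplication.
P = [[0.7100, 0.2900], [0.1600, 0.8400]]
After raising P to the power 3:
P^3(1,1) = 0.7036

0.7036


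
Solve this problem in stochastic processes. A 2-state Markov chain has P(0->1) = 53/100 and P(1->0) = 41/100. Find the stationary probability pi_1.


Stationary distribution: pi_0 = p10/(p01+p10), pi_1 = p01/(p01+p10)
p01 = 0.5300, p10 = 0.4100
pi_1 = 0.5638

0.5638


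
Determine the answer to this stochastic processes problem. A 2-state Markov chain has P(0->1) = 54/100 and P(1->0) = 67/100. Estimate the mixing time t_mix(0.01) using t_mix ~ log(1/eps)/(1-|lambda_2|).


lambda_2 = |1 - p01 - p10| = |1 - 0.5400 - 0.6700| = 0.2100
t_mix ~ log(1/eps)/(1 - |lambda_2|)
= log(100)/(1 - 0.2100) = 4.6052/0.7900
= 5.8293

5.8293


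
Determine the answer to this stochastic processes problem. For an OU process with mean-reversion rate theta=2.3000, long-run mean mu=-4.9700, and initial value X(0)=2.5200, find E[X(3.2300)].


E[X(t)] = mu + (X(0) - mu)*exp(-theta*t)
= -4.9700 + (2.5200 - -4.9700)*exp(-2.3000*3.2300)
= -4.9700 + 7.4900 * 5.9378e-04
= -4.9656

-4.9656


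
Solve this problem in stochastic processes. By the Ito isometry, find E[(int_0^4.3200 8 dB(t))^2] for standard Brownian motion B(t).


By Ito isometry: E[(int f dB)^2] = int f^2 dt
= 8^2 * 4.3200
= 64 * 4.3200 = 276.4800

276.4800


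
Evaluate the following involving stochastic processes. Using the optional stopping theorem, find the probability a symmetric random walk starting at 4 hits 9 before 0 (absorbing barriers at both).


By optional stopping theorem: E(M at tau) = M(0) = 4
P(hit 9)*9 + P(hit 0)*0 = 4
P(hit 9) = (4 - 0)/(9 - 0) = 4/9 = 0.4444

0.4444


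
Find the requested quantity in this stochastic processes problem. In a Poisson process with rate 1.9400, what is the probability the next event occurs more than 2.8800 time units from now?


P(X > t) = exp(-lambda * t)
= exp(-1.9400 * 2.8800)
= exp(-5.5872) = 0.0037

0.0037


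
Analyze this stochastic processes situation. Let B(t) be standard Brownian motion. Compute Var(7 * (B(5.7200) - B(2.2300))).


Var(alpha*(B(t)-B(s))) = alpha^2 * (t-s)
= 7^2 * (5.7200 - 2.2300)
= 49 * 3.4900
= 171.0100

171.0100


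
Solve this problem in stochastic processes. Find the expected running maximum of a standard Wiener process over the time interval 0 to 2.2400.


E(max B(s)) = sqrt(2t/pi)
= sqrt(2*2.2400/pi)
= sqrt(1.4260)
= 1.1942

1.1942


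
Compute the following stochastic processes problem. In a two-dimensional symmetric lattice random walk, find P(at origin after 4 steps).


P = C(4,2)^2 / 4^4
= 6^2 / 256
= 36 / 256
= 0.1406

0.1406


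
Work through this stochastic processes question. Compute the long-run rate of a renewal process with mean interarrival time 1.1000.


Long-run renewal rate = 1/E(X)
= 1/1.1000
= 0.9091

0.9091


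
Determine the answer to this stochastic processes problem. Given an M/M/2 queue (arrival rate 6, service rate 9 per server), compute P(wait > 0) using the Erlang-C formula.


a = lambda/mu = 0.6667
rho = a/c = 0.3333
Erlang-C formula applied:
C(c,a) = 0.1667

0.1667


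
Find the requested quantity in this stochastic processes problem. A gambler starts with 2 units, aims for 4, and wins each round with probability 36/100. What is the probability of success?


Gambler's ruin formula:
r = q/p = 0.6400/0.3600 = 1.7778
P(win) = (1 - r^i)/(1 - r^N)
= (1 - 1.7778^2)/(1 - 1.7778^4)
= 0.2404

0.2404


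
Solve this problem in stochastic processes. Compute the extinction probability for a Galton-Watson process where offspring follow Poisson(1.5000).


Since mu = 1.5000 > 1, extinction prob q < 1.
Solve s = exp(mu*(s-1)) iteratively.
q = 0.4172

0.4172


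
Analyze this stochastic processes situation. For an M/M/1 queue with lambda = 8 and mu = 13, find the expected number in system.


rho = 8/13 = 0.6154
L = rho/(1-rho)
= 0.6154/0.3846
= 1.6000

1.6000


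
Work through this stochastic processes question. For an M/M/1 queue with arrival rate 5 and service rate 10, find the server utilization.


rho = lambda/mu
= 5/10
= 0.5000

0.5000


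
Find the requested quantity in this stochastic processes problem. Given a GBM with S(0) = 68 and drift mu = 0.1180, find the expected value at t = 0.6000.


E[S(t)] = S(0) * exp(mu * t)
= 68 * exp(0.1180 * 0.6000)
= 68 * 1.0734
= 72.9889

72.9889


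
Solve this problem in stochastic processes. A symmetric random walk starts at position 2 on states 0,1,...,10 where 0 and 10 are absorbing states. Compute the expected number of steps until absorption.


For symmetric RW on 0,...,N with absorbing barriers, E(i) = i*(N-i)
E(2) = 2 * 8 = 16

16


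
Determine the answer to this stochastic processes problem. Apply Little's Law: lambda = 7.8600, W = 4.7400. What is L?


Little's Law: L = lambda * W
= 7.8600 * 4.7400
= 37.2564

37.2564


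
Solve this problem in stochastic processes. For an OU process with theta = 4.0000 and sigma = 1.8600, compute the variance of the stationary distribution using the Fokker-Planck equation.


Stationary variance = sigma^2 / (2*theta)
= 1.8600^2 / (2*4.0000)
= 3.4596 / 8.0000
= 0.4325

0.4325


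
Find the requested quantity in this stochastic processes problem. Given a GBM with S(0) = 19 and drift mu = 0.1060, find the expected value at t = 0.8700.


E[S(t)] = S(0) * exp(mu * t)
= 19 * exp(0.1060 * 0.8700)
= 19 * 1.0966
= 20.8355

20.8355


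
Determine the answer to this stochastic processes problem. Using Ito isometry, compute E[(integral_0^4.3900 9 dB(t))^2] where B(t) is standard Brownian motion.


By Ito isometry: E[(int f dB)^2] = int f^2 dt
= 9^2 * 4.3900
= 81 * 4.3900 = 355.5900

355.5900


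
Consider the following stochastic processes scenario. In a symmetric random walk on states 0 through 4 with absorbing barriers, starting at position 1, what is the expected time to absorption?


For symmetric RW on 0,...,N with absorbing barriers, E(i) = i*(N-i)
E(1) = 1 * 3 = 3

3


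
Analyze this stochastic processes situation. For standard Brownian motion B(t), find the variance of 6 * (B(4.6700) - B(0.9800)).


Var(alpha*(B(t)-B(s))) = alpha^2 * (t-s)
= 6^2 * (4.6700 - 0.9800)
= 36 * 3.6900
= 132.8400

132.8400


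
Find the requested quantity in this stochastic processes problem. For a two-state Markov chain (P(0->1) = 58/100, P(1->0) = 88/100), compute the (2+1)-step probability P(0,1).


P^3 = P^2 * P^1
Computing via matrix multiplication of the transition matrix.
Entry (0,1) of P^3 = 0.4359

0.4359


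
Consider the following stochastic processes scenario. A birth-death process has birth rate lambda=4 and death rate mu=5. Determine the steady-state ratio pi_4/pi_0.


For birth-death process, pi_n/pi_0 = (lambda/mu)^n
= (4/5)^4
= 0.4096

0.4096


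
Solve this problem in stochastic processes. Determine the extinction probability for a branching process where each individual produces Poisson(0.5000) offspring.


Since mu = 0.5000 <= 1, extinction probability = 1.

1.0000


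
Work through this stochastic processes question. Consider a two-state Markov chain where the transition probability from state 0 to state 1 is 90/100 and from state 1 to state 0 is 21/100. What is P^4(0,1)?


Computing P^4 by matrix multiplication.
P = [[0.1000, 0.9000], [0.2100, 0.7900]]
After raising P to the power 4:
P^4(0,1) = 0.8107

0.8107


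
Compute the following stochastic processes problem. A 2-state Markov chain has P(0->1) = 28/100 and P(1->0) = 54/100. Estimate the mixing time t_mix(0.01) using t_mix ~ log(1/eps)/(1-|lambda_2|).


lambda_2 = |1 - p01 - p10| = |1 - 0.2800 - 0.5400| = 0.1800
t_mix ~ log(1/eps)/(1 - |lambda_2|)
= log(100)/(1 - 0.1800) = 4.6052/0.8200
= 5.6161

5.6161


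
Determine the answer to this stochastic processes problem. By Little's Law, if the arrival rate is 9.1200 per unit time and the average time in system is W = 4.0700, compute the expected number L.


Little's Law: L = lambda * W
= 9.1200 * 4.0700
= 37.1184

37.1184


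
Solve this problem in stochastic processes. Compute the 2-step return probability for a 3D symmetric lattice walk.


P(return in 2 steps) = P(reverse first step) = 1/(2d)
= 1/6
= 0.1667

0.1667


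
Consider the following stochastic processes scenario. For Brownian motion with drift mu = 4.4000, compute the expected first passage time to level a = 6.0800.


Expected first passage time = a/mu
= 6.0800/4.4000
= 1.3818

1.3818


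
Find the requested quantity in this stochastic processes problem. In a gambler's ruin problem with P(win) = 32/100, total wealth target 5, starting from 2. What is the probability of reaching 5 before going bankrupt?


Gambler's ruin formula:
r = q/p = 0.6800/0.3200 = 2.1250
P(win) = (1 - r^i)/(1 - r^N)
= (1 - 2.1250^2)/(1 - 2.1250^5)
= 0.0831

0.0831


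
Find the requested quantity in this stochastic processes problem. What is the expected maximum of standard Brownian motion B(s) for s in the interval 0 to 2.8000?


E(max B(s)) = sqrt(2t/pi)
= sqrt(2*2.8000/pi)
= sqrt(1.7825)
= 1.3351

1.3351


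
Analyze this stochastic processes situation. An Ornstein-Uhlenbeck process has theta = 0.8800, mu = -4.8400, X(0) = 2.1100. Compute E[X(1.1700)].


E[X(t)] = mu + (X(0) - mu)*exp(-theta*t)
= -4.8400 + (2.1100 - -4.8400)*exp(-0.8800*1.1700)
= -4.8400 + 6.9500 * 0.3571
= -2.3578

-2.3578


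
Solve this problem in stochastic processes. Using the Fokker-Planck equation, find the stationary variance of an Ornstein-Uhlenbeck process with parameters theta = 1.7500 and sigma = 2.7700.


Stationary variance = sigma^2 / (2*theta)
= 2.7700^2 / (2*1.7500)
= 7.6729 / 3.5000
= 2.1923

2.1923


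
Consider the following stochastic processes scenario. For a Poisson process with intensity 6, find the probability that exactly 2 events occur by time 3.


P(N(t)=k) = (lambda*t)^k * exp(-lambda*t) / k!
lambda*t = 18
= 18^2 * exp(-18) / 2!
= 324 * 1.5230e-08 / 2
= 2.4673e-06

2.4673e-06


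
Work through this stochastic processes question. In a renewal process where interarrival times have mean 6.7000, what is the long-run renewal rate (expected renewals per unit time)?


Long-run renewal rate = 1/E(X)
= 1/6.7000
= 0.1493

0.1493


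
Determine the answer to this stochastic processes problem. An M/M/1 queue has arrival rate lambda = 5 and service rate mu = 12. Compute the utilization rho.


rho = lambda/mu
= 5/12
= 0.4167

0.4167


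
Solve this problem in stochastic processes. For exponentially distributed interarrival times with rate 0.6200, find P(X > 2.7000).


P(X > t) = exp(-lambda * t)
= exp(-0.6200 * 2.7000)
= exp(-1.6740) = 0.1875

0.1875


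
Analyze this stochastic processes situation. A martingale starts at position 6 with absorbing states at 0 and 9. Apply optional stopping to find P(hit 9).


By optional stopping theorem: E(M at tau) = M(0) = 6
P(hit 9)*9 + P(hit 0)*0 = 6
P(hit 9) = (6 - 0)/(9 - 0) = 2/3 = 0.6667

0.6667


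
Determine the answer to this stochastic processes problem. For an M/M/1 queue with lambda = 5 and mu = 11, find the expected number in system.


rho = 5/11 = 0.4545
L = rho/(1-rho)
= 0.4545/0.5455
= 0.8333

0.8333


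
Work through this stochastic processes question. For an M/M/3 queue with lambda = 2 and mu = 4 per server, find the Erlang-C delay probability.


a = lambda/mu = 0.5000
rho = a/c = 0.1667
Erlang-C formula applied:
C(c,a) = 0.0152

0.0152


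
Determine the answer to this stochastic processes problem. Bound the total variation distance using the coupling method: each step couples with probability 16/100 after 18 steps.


TV distance bound <= (1-delta)^n
= (1 - 0.1600)^18
= 0.8400^18
= 0.0434

0.0434


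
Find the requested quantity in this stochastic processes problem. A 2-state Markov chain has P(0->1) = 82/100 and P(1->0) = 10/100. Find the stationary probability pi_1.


Stationary distribution: pi_0 = p10/(p01+p10), pi_1 = p01/(p01+p10)
p01 = 0.8200, p10 = 0.1000
pi_1 = 0.8913

0.8913


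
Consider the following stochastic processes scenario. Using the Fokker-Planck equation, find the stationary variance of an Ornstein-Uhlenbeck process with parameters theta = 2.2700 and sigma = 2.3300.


Stationary variance = sigma^2 / (2*theta)
= 2.3300^2 / (2*2.2700)
= 5.4289 / 4.5400
= 1.1958

1.1958


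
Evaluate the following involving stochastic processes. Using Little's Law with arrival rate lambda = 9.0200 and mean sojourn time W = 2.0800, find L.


Little's Law: L = lambda * W
= 9.0200 * 2.0800
= 18.7616

18.7616


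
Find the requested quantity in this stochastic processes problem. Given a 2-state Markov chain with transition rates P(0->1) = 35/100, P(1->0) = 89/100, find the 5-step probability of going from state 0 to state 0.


Computing P^5 by matrix multiplication.
P = [[0.6500, 0.3500], [0.8900, 0.1100]]
After raising P to the power 5:
P^5(0,0) = 0.7175

0.7175


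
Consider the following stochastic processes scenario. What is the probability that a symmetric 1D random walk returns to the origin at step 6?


P(S(6) = 0) = C(6,3) / 4^3
= 20 / 64
= 0.3125

0.3125


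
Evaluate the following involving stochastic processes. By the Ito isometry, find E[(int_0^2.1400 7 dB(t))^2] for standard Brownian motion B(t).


By Ito isometry: E[(int f dB)^2] = int f^2 dt
= 7^2 * 2.1400
= 49 * 2.1400 = 104.8600

104.8600


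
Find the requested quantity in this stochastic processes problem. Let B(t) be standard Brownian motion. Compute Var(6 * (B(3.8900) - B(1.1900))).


Var(alpha*(B(t)-B(s))) = alpha^2 * (t-s)
= 6^2 * (3.8900 - 1.1900)
= 36 * 2.7000
= 97.2000

97.2000


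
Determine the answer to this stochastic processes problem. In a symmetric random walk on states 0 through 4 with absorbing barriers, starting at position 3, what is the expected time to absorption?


For symmetric RW on 0,...,N with absorbing barriers, E(i) = i*(N-i)
E(3) = 3 * 1 = 3

3


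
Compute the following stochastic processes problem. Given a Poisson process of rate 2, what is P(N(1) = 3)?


P(N(t)=k) = (lambda*t)^k * exp(-lambda*t) / k!
lambda*t = 2
= 2^3 * exp(-2) / 3!
= 8 * 0.1353 / 6
= 0.1804

0.1804


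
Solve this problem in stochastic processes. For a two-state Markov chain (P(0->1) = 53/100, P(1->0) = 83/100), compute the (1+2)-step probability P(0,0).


P^3 = P^1 * P^2
Computing via matrix multiplication of the transition matrix.
Entry (0,0) of P^3 = 0.5921

0.5921


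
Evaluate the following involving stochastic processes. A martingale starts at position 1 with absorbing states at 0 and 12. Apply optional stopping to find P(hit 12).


By optional stopping theorem: E(M at tau) = M(0) = 1
P(hit 12)*12 + P(hit 0)*0 = 1
P(hit 12) = (1 - 0)/(12 - 0) = 1/12 = 0.0833

0.0833


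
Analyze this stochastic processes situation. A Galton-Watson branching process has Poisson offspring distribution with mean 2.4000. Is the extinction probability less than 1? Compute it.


Since mu = 2.4000 > 1, extinction prob q < 1.
Solve s = exp(mu*(s-1)) iteratively.
q = 0.1214

0.1214


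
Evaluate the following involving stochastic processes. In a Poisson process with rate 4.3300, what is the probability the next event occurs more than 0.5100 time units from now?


P(X > t) = exp(-lambda * t)
= exp(-4.3300 * 0.5100)
= exp(-2.2083) = 0.1099

0.1099


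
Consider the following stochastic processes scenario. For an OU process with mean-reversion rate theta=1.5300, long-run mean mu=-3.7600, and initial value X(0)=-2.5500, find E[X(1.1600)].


E[X(t)] = mu + (X(0) - mu)*exp(-theta*t)
= -3.7600 + (-2.5500 - -3.7600)*exp(-1.5300*1.1600)
= -3.7600 + 1.2100 * 0.1695
= -3.5549

-3.5549


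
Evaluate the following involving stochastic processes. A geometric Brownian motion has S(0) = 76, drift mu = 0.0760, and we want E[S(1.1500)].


E[S(t)] = S(0) * exp(mu * t)
= 76 * exp(0.0760 * 1.1500)
= 76 * 1.0913
= 82.9413

82.9413


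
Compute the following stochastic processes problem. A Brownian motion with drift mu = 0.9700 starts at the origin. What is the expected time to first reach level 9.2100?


Expected first passage time = a/mu
= 9.2100/0.9700
= 9.4948

9.4948


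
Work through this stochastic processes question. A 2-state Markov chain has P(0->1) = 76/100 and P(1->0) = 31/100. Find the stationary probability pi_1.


Stationary distribution: pi_0 = p10/(p01+p10), pi_1 = p01/(p01+p10)
p01 = 0.7600, p10 = 0.3100
pi_1 = 0.7103

0.7103


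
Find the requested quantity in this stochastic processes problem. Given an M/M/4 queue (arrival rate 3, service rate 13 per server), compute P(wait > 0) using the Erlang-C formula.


a = lambda/mu = 0.2308
rho = a/c = 0.0577
Erlang-C formula applied:
C(c,a) = 9.9560e-05

9.9560e-05


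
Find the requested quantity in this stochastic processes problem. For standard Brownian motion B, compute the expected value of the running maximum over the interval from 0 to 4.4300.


E(max B(s)) = sqrt(2t/pi)
= sqrt(2*4.4300/pi)
= sqrt(2.8202)
= 1.6794

1.6794


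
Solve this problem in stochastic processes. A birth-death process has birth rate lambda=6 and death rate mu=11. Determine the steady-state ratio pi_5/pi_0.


For birth-death process, pi_n/pi_0 = (lambda/mu)^n
= (6/11)^5
= 0.0483

0.0483


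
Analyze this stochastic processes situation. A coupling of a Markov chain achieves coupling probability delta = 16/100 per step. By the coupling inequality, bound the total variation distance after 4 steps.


TV distance bound <= (1-delta)^n
= (1 - 0.1600)^4
= 0.8400^4
= 0.4979

0.4979


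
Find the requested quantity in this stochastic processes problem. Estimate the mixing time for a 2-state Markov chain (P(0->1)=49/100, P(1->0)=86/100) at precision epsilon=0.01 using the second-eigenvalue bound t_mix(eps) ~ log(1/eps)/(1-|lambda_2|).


lambda_2 = |1 - p01 - p10| = |1 - 0.4900 - 0.8600| = 0.3500
t_mix ~ log(1/eps)/(1 - |lambda_2|)
= log(100)/(1 - 0.3500) = 4.6052/0.6500
= 7.0849

7.0849


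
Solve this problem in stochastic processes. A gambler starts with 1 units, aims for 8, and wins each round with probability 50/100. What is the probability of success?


p = 1/2: P(win) = i/N = 1/8
= 0.1250

0.1250


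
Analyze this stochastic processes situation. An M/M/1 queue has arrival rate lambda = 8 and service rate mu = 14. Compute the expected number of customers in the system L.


rho = 8/14 = 0.5714
L = rho/(1-rho)
= 0.5714/0.4286
= 1.3333

1.3333


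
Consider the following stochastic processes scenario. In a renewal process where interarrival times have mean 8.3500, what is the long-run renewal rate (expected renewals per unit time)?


Long-run renewal rate = 1/E(X)
= 1/8.3500
= 0.1198

0.1198


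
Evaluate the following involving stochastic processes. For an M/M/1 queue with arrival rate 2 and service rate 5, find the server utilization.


rho = lambda/mu
= 2/5
= 0.4000

0.4000


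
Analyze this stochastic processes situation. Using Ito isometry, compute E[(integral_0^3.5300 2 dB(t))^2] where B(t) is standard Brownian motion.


By Ito isometry: E[(int f dB)^2] = int f^2 dt
= 2^2 * 3.5300
= 4 * 3.5300 = 14.1200

14.1200


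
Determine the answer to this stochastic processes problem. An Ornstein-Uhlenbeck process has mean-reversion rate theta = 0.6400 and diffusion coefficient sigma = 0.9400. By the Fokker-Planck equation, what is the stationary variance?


Stationary variance = sigma^2 / (2*theta)
= 0.9400^2 / (2*0.6400)
= 0.8836 / 1.2800
= 0.6903

0.6903


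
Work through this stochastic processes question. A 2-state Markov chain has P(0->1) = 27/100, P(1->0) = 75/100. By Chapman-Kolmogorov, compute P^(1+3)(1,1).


P^4 = P^1 * P^3
Computing via matrix multiplication of the transition matrix.
Entry (1,1) of P^4 = 0.2647

0.2647


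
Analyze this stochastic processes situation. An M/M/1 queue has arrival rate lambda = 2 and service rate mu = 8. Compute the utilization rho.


rho = lambda/mu
= 2/8
= 0.2500

0.2500


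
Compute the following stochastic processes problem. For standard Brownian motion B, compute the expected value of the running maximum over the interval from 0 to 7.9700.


E(max B(s)) = sqrt(2t/pi)
= sqrt(2*7.9700/pi)
= sqrt(5.0739)
= 2.2525

2.2525


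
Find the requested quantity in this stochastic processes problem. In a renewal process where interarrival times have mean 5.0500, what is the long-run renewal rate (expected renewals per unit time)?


Long-run renewal rate = 1/E(X)
= 1/5.0500
= 0.1980

0.1980


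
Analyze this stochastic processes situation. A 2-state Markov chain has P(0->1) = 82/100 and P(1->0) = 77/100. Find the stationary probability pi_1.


Stationary distribution: pi_0 = p10/(p01+p10), pi_1 = p01/(p01+p10)
p01 = 0.8200, p10 = 0.7700
pi_1 = 0.5157

0.5157


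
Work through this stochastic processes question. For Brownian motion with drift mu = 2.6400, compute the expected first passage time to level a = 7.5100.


Expected first passage time = a/mu
= 7.5100/2.6400
= 2.8447

2.8447


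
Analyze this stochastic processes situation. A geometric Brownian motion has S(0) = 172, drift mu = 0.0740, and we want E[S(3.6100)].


E[S(t)] = S(0) * exp(mu * t)
= 172 * exp(0.0740 * 3.6100)
= 172 * 1.3062
= 224.6704

224.6704


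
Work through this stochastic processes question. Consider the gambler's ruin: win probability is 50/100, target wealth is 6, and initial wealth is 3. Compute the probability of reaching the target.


p = 1/2: P(win) = i/N = 3/6
= 0.5000

0.5000


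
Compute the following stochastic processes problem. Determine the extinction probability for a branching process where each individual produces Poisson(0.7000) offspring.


Since mu = 0.7000 <= 1, extinction probability = 1.

1.0000


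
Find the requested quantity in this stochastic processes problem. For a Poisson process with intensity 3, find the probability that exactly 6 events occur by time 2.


P(N(t)=k) = (lambda*t)^k * exp(-lambda*t) / k!
lambda*t = 6
= 6^6 * exp(-6) / 6!
= 46656 * 0.0025 / 720
= 0.1606

0.1606


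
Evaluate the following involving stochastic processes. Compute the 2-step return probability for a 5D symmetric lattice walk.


P(return in 2 steps) = P(reverse first step) = 1/(2d)
= 1/10
= 0.1000

0.1000


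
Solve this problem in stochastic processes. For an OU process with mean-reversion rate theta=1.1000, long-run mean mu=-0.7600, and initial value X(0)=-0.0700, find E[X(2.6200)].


E[X(t)] = mu + (X(0) - mu)*exp(-theta*t)
= -0.7600 + (-0.0700 - -0.7600)*exp(-1.1000*2.6200)
= -0.7600 + 0.6900 * 0.0560
= -0.7213

-0.7213


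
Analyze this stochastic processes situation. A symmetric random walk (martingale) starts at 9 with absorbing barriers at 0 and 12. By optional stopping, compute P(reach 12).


By optional stopping theorem: E(M at tau) = M(0) = 9
P(hit 12)*12 + P(hit 0)*0 = 9
P(hit 12) = (9 - 0)/(12 - 0) = 3/4 = 0.7500

0.7500


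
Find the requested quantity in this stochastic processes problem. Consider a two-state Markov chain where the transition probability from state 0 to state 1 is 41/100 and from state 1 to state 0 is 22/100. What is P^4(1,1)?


Computing P^4 by matrix multiplication.
P = [[0.5900, 0.4100], [0.2200, 0.7800]]
After raising P to the power 4:
P^4(1,1) = 0.6573

0.6573


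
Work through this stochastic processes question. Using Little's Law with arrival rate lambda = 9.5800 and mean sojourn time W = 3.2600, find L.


Little's Law: L = lambda * W
= 9.5800 * 3.2600
= 31.2308

31.2308


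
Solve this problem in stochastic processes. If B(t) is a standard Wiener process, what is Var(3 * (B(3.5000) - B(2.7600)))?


Var(alpha*(B(t)-B(s))) = alpha^2 * (t-s)
= 3^2 * (3.5000 - 2.7600)
= 9 * 0.7400
= 6.6600

6.6600


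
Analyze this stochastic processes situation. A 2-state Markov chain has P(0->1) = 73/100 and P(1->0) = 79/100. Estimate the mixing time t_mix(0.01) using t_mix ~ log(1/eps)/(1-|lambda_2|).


lambda_2 = |1 - p01 - p10| = |1 - 0.7300 - 0.7900| = 0.5200
t_mix ~ log(1/eps)/(1 - |lambda_2|)
= log(100)/(1 - 0.5200) = 4.6052/0.4800
= 9.5941

9.5941


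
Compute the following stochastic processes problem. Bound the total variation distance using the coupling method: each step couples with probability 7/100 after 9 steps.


TV distance bound <= (1-delta)^n
= (1 - 0.0700)^9
= 0.9300^9
= 0.5204

0.5204


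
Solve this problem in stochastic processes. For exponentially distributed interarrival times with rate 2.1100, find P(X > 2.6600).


P(X > t) = exp(-lambda * t)
= exp(-2.1100 * 2.6600)
= exp(-5.6126) = 0.0037

0.0037


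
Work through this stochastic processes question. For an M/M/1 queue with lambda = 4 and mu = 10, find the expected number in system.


rho = 4/10 = 0.4000
L = rho/(1-rho)
= 0.4000/0.6000
= 0.6667

0.6667


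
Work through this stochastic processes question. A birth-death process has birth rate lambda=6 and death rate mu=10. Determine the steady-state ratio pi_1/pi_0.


For birth-death process, pi_n/pi_0 = (lambda/mu)^n
= (6/10)^1
= 0.6000

0.6000


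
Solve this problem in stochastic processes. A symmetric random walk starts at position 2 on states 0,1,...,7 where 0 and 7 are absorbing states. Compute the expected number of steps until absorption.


For symmetric RW on 0,...,N with absorbing barriers, E(i) = i*(N-i)
E(2) = 2 * 5 = 10

10


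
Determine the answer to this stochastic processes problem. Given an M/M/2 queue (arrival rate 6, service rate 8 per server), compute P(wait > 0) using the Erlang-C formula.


a = lambda/mu = 0.7500
rho = a/c = 0.3750
Erlang-C formula applied:
C(c,a) = 0.2045

0.2045


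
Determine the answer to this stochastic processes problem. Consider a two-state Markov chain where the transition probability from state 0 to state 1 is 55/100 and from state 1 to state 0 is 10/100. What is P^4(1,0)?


Computing P^4 by matrix multiplication.
P = [[0.4500, 0.5500], [0.1000, 0.9000]]
After raising P to the power 4:
P^4(1,0) = 0.1515

0.1515


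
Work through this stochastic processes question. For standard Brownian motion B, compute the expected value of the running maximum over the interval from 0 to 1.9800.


E(max B(s)) = sqrt(2t/pi)
= sqrt(2*1.9800/pi)
= sqrt(1.2605)
= 1.1227

1.1227


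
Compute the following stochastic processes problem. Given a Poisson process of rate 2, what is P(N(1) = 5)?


P(N(t)=k) = (lambda*t)^k * exp(-lambda*t) / k!
lambda*t = 2
= 2^5 * exp(-2) / 5!
= 32 * 0.1353 / 120
= 0.0361

0.0361


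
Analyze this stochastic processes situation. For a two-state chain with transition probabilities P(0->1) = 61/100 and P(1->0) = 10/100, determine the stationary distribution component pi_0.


Stationary distribution: pi_0 = p10/(p01+p10), pi_1 = p01/(p01+p10)
p01 = 0.6100, p10 = 0.1000
pi_0 = 0.1408

0.1408


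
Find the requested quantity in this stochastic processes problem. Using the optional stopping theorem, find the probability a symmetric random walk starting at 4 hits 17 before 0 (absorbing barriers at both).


By optional stopping theorem: E(M at tau) = M(0) = 4
P(hit 17)*17 + P(hit 0)*0 = 4
P(hit 17) = (4 - 0)/(17 - 0) = 4/17 = 0.2353

0.2353


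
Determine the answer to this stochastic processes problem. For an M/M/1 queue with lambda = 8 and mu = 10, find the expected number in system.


rho = 8/10 = 0.8000
L = rho/(1-rho)
= 0.8000/0.2000
= 4.0000

4.0000


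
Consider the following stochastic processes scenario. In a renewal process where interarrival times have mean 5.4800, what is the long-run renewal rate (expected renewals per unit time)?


Long-run renewal rate = 1/E(X)
= 1/5.4800
= 0.1825

0.1825


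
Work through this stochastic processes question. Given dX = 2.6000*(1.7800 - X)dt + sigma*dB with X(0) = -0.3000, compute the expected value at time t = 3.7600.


E[X(t)] = mu + (X(0) - mu)*exp(-theta*t)
= 1.7800 + (-0.3000 - 1.7800)*exp(-2.6000*3.7600)
= 1.7800 + -2.0800 * 5.6799e-05
= 1.7799

1.7799


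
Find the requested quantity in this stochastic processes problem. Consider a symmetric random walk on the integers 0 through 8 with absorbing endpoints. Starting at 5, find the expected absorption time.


For symmetric RW on 0,...,N with absorbing barriers, E(i) = i*(N-i)
E(5) = 5 * 3 = 15

15


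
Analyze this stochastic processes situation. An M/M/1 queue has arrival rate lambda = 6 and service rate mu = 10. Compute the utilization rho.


rho = lambda/mu
= 6/10
= 0.6000

0.6000


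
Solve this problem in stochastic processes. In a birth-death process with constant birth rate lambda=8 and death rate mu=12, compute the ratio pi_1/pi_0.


For birth-death process, pi_n/pi_0 = (lambda/mu)^n
= (8/12)^1
= 0.6667

0.6667


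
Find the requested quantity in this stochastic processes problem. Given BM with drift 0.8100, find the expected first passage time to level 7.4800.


Expected first passage time = a/mu
= 7.4800/0.8100
= 9.2346

9.2346


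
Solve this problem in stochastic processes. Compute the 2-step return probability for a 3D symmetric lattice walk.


P(return in 2 steps) = P(reverse first step) = 1/(2d)
= 1/6
= 0.1667

0.1667


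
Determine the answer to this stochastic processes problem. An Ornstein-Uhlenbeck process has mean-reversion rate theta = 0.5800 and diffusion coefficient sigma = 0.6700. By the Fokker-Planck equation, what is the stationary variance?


Stationary variance = sigma^2 / (2*theta)
= 0.6700^2 / (2*0.5800)
= 0.4489 / 1.1600
= 0.3870

0.3870


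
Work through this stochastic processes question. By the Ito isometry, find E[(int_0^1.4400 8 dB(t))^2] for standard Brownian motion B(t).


By Ito isometry: E[(int f dB)^2] = int f^2 dt
= 8^2 * 1.4400
= 64 * 1.4400 = 92.1600

92.1600


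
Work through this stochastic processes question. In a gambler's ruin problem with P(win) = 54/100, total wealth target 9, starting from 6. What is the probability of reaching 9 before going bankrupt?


Gambler's ruin formula:
r = q/p = 0.4600/0.5400 = 0.8519
P(win) = (1 - r^i)/(1 - r^N)
= (1 - 0.8519^6)/(1 - 0.8519^9)
= 0.8090

0.8090


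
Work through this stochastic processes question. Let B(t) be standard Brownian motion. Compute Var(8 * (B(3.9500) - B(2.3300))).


Var(alpha*(B(t)-B(s))) = alpha^2 * (t-s)
= 8^2 * (3.9500 - 2.3300)
= 64 * 1.6200
= 103.6800

103.6800


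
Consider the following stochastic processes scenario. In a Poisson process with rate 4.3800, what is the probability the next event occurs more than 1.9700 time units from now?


P(X > t) = exp(-lambda * t)
= exp(-4.3800 * 1.9700)
= exp(-8.6286) = 1.7891e-04

1.7891e-04


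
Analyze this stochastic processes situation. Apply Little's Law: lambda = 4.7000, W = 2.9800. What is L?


Little's Law: L = lambda * W
= 4.7000 * 2.9800
= 14.0060

14.0060


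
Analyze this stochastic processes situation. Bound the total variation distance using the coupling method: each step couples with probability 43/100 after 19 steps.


TV distance bound <= (1-delta)^n
= (1 - 0.4300)^19
= 0.5700^19
= 2.2994e-05

2.2994e-05


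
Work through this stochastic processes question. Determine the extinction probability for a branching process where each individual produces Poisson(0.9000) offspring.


Since mu = 0.9000 <= 1, extinction probability = 1.

1.0000


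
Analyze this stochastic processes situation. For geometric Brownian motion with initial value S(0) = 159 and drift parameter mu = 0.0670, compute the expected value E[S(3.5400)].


E[S(t)] = S(0) * exp(mu * t)
= 159 * exp(0.0670 * 3.5400)
= 159 * 1.2677
= 201.5594

201.5594


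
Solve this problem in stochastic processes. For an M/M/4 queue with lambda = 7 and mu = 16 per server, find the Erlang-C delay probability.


a = lambda/mu = 0.4375
rho = a/c = 0.1094
Erlang-C formula applied:
C(c,a) = 0.0011

0.0011


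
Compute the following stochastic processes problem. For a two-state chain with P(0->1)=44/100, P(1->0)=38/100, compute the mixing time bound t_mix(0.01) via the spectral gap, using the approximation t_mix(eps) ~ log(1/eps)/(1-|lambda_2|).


lambda_2 = |1 - p01 - p10| = |1 - 0.4400 - 0.3800| = 0.1800
t_mix ~ log(1/eps)/(1 - |lambda_2|)
= log(100)/(1 - 0.1800) = 4.6052/0.8200
= 5.6161

5.6161


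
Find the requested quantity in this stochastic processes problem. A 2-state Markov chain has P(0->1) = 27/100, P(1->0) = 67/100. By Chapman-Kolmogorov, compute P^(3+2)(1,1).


P^5 = P^3 * P^2
Computing via matrix multiplication of the transition matrix.
Entry (1,1) of P^5 = 0.2872

0.2872


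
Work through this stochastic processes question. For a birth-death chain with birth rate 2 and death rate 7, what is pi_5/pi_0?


For birth-death process, pi_n/pi_0 = (lambda/mu)^n
= (2/7)^5
= 0.0019

0.0019


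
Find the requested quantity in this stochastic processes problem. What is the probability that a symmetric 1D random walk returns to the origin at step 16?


P(S(16) = 0) = C(16,8) / 4^8
= 12870 / 65536
= 0.1964

0.1964


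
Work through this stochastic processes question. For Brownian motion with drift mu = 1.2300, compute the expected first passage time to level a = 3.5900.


Expected first passage time = a/mu
= 3.5900/1.2300
= 2.9187

2.9187


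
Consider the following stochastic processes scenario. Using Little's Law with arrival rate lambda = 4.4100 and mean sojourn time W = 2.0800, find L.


Little's Law: L = lambda * W
= 4.4100 * 2.0800
= 9.1728

9.1728


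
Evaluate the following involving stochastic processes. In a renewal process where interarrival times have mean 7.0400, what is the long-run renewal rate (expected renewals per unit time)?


Long-run renewal rate = 1/E(X)
= 1/7.0400
= 0.1420

0.1420


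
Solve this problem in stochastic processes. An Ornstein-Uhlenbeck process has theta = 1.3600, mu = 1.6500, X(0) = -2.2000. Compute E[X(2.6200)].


E[X(t)] = mu + (X(0) - mu)*exp(-theta*t)
= 1.6500 + (-2.2000 - 1.6500)*exp(-1.3600*2.6200)
= 1.6500 + -3.8500 * 0.0283
= 1.5409

1.5409


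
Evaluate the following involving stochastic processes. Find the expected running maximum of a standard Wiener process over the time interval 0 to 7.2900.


E(max B(s)) = sqrt(2t/pi)
= sqrt(2*7.2900/pi)
= sqrt(4.6410)
= 2.1543

2.1543


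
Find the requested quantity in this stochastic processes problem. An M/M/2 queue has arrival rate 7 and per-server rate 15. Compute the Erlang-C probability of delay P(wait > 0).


a = lambda/mu = 0.4667
rho = a/c = 0.2333
Erlang-C formula applied:
C(c,a) = 0.0883

0.0883


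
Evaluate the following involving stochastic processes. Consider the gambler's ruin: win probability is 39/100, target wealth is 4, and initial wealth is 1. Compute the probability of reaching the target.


Gambler's ruin formula:
r = q/p = 0.6100/0.3900 = 1.5641
P(win) = (1 - r^i)/(1 - r^N)
= (1 - 1.5641^1)/(1 - 1.5641^4)
= 0.1132

0.1132
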